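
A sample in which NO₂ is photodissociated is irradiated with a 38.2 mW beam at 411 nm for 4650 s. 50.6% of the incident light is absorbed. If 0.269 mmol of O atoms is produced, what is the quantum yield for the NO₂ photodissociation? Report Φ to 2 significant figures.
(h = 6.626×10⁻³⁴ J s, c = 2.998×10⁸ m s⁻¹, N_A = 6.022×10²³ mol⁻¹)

Product: 0.269 mmol = 2.69×10⁻⁴ mol.
Photon energy at 411 nm: hc/λ = (6.626×10⁻³⁴)(2.998×10⁸)/(411×10⁻⁹) = 4.833×10⁻¹⁹ J.
Energy delivered: (38.2 mW)(4650 s) = 177.6 J.
Photons incident: 177.6 / 4.833×10⁻¹⁹ = 3.675×10²⁰, i.e. 3.675×10²⁰/6.022×10²³ = 6.103×10⁻⁴ mol.
Photons absorbed: 0.506 × 6.103×10⁻⁴ = 3.088×10⁻⁴ mol.
Φ = 2.69×10⁻⁴ mol / 3.088×10⁻⁴ mol photons = 0.87.

Φ = 0.87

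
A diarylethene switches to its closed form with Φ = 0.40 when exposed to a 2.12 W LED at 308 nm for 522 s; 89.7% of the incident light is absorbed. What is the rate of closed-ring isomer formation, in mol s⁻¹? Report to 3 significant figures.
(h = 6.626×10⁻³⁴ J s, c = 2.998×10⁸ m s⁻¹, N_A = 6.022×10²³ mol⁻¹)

Photon energy at 308 nm: hc/λ = (6.626×10⁻³⁴)(2.998×10⁸)/(308×10⁻⁹) = 6.450×10⁻¹⁹ J.
Energy delivered: (2.12 W)(522 s) = 1107 J.
Photons incident: 1107 / 6.450×10⁻¹⁹ = 1.716×10²¹, i.e. 1.716×10²¹/6.022×10²³ = 0.002850 mol.
Photons absorbed: 0.897 × 0.002850 = 0.002556 mol.
Product formed: 0.40 × 0.002556 = 0.001022 mol.
Rate: 0.001022 / 522 s = 1.96×10⁻⁶ mol s⁻¹.

1.96×10⁻⁶ mol s⁻¹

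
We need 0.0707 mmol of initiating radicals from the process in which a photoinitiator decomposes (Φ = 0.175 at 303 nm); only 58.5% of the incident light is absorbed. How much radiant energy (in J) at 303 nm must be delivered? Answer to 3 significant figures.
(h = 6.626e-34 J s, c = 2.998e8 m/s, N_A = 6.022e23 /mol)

273 J

Product: 0.0707 mmol = 7.07e-5 mol.
Photons that must be absorbed: 7.07e-5 / 0.175 = 4.040e-4 mol.
Incident photons needed: 4.040e-4 / 0.585 = 6.906e-4 mol.
Photon energy: hc/λ = 6.556e-19 J; per mole, 3.948e5 J mol⁻¹.
Energy required: 6.906e-4 × 3.948e5 = 273 J.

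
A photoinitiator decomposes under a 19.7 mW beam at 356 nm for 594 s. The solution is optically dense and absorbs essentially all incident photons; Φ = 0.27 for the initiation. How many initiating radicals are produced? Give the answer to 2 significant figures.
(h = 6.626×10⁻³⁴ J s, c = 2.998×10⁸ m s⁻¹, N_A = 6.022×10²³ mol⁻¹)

5.7×10¹⁸ initiating radicals

Photon energy at 356 nm: hc/λ = (6.626×10⁻³⁴)(2.998×10⁸)/(356×10⁻⁹) = 5.580×10⁻¹⁹ J.
Energy delivered: (19.7 mW)(594 s) = 11.70 J.
Photons incident: 11.70 / 5.580×10⁻¹⁹ = 2.097×10¹⁹, i.e. 2.097×10¹⁹/6.022×10²³ = 3.482×10⁻⁵ mol.
Product: Φ × n_abs = 0.27 × 3.482×10⁻⁵ = 9.401×10⁻⁶ mol.
As a count: 9.401×10⁻⁶ × 6.022×10²³ = 5.7×10¹⁸.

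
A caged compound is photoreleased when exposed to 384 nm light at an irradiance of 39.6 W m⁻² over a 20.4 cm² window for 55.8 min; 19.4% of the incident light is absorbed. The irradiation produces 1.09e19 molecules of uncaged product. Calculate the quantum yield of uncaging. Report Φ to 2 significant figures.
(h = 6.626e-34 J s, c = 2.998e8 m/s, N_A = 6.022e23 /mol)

Φ = 0.11

Product: 1.09e19 / 6.022e23 = 1.810e-5 mol.
Photon energy at 384 nm: hc/λ = (6.626e-34)(2.998e8)/(384e-9) = 5.173e-19 J.
Energy delivered: (39.6 W m⁻²)(20.4e-4 m²)(3348 s) = 270.5 J.
Photons incident: 270.5 / 5.173e-19 = 5.229e20, i.e. 5.229e20/6.022e23 = 8.683e-4 mol.
Photons absorbed: 0.194 × 8.683e-4 = 1.685e-4 mol.
Φ = 1.810e-5 mol / 1.685e-4 mol photons = 0.11.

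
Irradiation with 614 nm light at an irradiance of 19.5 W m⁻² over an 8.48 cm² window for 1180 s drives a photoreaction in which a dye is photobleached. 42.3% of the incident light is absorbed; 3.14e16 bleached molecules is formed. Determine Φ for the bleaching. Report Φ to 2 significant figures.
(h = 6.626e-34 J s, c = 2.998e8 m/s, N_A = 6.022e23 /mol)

Φ = 0.0012

Product: 3.14e16 / 6.022e23 = 5.214e-8 mol.
Photon energy at 614 nm: hc/λ = (6.626e-34)(2.998e8)/(614e-9) = 3.235e-19 J.
Energy delivered: (19.5 W m⁻²)(8.48e-4 m²)(1180 s) = 19.51 J.
Photons incident: 19.51 / 3.235e-19 = 6.031e19, i.e. 6.031e19/6.022e23 = 1.001e-4 mol.
Photons absorbed: 0.423 × 1.001e-4 = 4.234e-5 mol.
Φ = 5.214e-8 mol / 4.234e-5 mol photons = 0.0012.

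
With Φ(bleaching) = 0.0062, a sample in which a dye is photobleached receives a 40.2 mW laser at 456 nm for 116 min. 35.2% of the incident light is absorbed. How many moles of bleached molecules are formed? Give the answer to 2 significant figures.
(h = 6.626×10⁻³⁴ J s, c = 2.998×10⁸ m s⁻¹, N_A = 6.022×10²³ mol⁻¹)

Photon energy at 456 nm: hc/λ = (6.626×10⁻³⁴)(2.998×10⁸)/(456×10⁻⁹) = 4.356×10⁻¹⁹ J.
Energy delivered: (40.2 mW)(6960 s) = 279.8 J.
Photons incident: 279.8 / 4.356×10⁻¹⁹ = 6.423×10²⁰, i.e. 6.423×10²⁰/6.022×10²³ = 0.001067 mol.
Photons absorbed: 0.352 × 0.001067 = 3.756×10⁻⁴ mol.
Product: Φ × n_abs = 0.0062 × 3.756×10⁻⁴ = 2.329×10⁻⁶ mol.

2.3×10⁻⁶ mol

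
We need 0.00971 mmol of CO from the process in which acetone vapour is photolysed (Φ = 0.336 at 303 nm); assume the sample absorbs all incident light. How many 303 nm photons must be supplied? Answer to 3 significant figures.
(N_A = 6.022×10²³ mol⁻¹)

1.74×10¹⁹ photons

Product: 0.00971 mmol = 9.71×10⁻⁶ mol.
Photons that must be absorbed: 9.71×10⁻⁶ / 0.336 = 2.890×10⁻⁵ mol.
Photon count: 2.890×10⁻⁵ × 6.022×10²³ = 1.74×10¹⁹.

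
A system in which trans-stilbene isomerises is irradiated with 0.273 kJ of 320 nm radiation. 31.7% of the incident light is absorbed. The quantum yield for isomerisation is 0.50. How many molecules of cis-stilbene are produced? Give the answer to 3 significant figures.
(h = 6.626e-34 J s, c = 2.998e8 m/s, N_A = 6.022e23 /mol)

6.97e19 molecules

Photon energy at 320 nm: hc/λ = (6.626e-34)(2.998e8)/(320e-9) = 6.208e-19 J.
Incident energy: 0.273 kJ = 273 J.
Photons incident: 273 / 6.208e-19 = 4.398e20, i.e. 4.398e20/6.022e23 = 7.303e-4 mol.
Photons absorbed: 0.317 × 7.303e-4 = 2.315e-4 mol.
Product: Φ × n_abs = 0.50 × 2.315e-4 = 1.158e-4 mol.
As a count: 1.158e-4 × 6.022e23 = 6.97e19.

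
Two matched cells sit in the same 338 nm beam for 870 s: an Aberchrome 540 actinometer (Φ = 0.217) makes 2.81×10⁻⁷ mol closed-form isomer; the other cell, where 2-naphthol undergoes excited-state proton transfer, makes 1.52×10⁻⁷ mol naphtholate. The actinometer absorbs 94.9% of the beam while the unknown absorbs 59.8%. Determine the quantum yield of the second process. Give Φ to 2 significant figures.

Photons absorbed by the actinometer: 2.81×10⁻⁷ / 0.217 = 1.295×10⁻⁶ mol.
Incident flux: 1.295×10⁻⁶ / 0.949 = 1.365×10⁻⁶ einstein.
Absorbed by unknown: 0.598 × 1.365×10⁻⁶ = 8.163×10⁻⁷ mol.
Φ(unknown) = 1.52×10⁻⁷ / 8.163×10⁻⁷ = 0.19.

Φ = 0.19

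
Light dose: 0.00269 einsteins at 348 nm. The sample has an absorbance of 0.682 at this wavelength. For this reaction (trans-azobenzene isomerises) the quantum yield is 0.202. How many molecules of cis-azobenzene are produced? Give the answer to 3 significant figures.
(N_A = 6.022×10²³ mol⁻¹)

2.59×10²⁰ molecules

Fraction absorbed: 1 − 10^(−0.682) = 0.7920.
Photons absorbed: 0.7920 × 0.00269 = 0.002130 mol.
Product: Φ × n_abs = 0.202 × 0.002130 = 4.303×10⁻⁴ mol.
As a count: 4.303×10⁻⁴ × 6.022×10²³ = 2.59×10²⁰.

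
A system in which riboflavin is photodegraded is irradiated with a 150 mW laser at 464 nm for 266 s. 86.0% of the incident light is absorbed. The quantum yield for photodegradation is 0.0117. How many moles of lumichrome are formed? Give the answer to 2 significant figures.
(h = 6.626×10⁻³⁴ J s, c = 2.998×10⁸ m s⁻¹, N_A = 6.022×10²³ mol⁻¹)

Photon energy at 464 nm: hc/λ = (6.626×10⁻³⁴)(2.998×10⁸)/(464×10⁻⁹) = 4.281×10⁻¹⁹ J.
Energy delivered: (150 mW)(266 s) = 39.90 J.
Photons incident: 39.90 / 4.281×10⁻¹⁹ = 9.320×10¹⁹, i.e. 9.320×10¹⁹/6.022×10²³ = 1.548×10⁻⁴ mol.
Photons absorbed: 0.860 × 1.548×10⁻⁴ = 1.331×10⁻⁴ mol.
Product: Φ × n_abs = 0.0117 × 1.331×10⁻⁴ = 1.557×10⁻⁶ mol.

1.6×10⁻⁶ mol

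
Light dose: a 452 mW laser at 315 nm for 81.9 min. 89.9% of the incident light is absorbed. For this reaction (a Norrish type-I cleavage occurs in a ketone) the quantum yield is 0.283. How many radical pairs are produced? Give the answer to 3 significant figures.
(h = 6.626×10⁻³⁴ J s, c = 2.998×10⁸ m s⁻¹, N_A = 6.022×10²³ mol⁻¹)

8.96×10²⁰ radical pairs

Photon energy at 315 nm: hc/λ = (6.626×10⁻³⁴)(2.998×10⁸)/(315×10⁻⁹) = 6.306×10⁻¹⁹ J.
Energy delivered: (452 mW)(4914 s) = 2221 J.
Photons incident: 2221 / 6.306×10⁻¹⁹ = 3.522×10²¹, i.e. 3.522×10²¹/6.022×10²³ = 0.005849 mol.
Photons absorbed: 0.899 × 0.005849 = 0.005258 mol.
Product: Φ × n_abs = 0.283 × 0.005258 = 0.001488 mol.
As a count: 0.001488 × 6.022×10²³ = 8.96×10²⁰.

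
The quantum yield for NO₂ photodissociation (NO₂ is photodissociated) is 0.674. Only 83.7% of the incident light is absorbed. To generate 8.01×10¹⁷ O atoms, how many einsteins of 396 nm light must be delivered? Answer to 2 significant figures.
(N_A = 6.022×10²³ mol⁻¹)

2.4×10⁻⁶ einstein

Product: 8.01×10¹⁷ / 6.022×10²³ = 1.330×10⁻⁶ mol.
Photons that must be absorbed: 1.330×10⁻⁶ / 0.674 = 1.973×10⁻⁶ mol.
Incident photons needed: 1.973×10⁻⁶ / 0.837 = 2.357×10⁻⁶ mol.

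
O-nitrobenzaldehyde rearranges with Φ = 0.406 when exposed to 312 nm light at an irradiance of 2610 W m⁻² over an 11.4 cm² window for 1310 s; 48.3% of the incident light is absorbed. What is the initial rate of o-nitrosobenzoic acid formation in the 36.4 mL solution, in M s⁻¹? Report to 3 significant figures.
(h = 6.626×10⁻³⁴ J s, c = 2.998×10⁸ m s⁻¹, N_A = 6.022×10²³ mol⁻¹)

4.18×10⁻⁵ M s⁻¹

Photon energy at 312 nm: hc/λ = (6.626×10⁻³⁴)(2.998×10⁸)/(312×10⁻⁹) = 6.367×10⁻¹⁹ J.
Energy delivered: (2610 W m⁻²)(11.4×10⁻⁴ m²)(1310 s) = 3898 J.
Photons incident: 3898 / 6.367×10⁻¹⁹ = 6.122×10²¹, i.e. 6.122×10²¹/6.022×10²³ = 0.01017 mol.
Photons absorbed: 0.483 × 0.01017 = 0.004912 mol.
Product formed: 0.406 × 0.004912 = 0.001994 mol.
Rate: 0.001994 mol / (1310 s × 0.0364 L) = 4.18×10⁻⁵ M s⁻¹.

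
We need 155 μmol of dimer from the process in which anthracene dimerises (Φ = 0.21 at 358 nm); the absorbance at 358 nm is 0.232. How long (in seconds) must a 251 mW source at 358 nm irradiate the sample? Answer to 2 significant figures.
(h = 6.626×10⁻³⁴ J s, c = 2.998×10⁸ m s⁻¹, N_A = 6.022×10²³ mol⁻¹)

t ≈ 2400 s

Product: 155 μmol = 1.55×10⁻⁴ mol.
Photons that must be absorbed: 1.55×10⁻⁴ / 0.21 = 7.381×10⁻⁴ mol.
Fraction absorbed: 1 − 10^(−0.232) = 0.4139.
Incident photons needed: 7.381×10⁻⁴ / 0.4139 = 0.001783 mol.
Photon energy: hc/λ = 5.549×10⁻¹⁹ J; per mole, 3.342×10⁵ J mol⁻¹.
Energy required: 0.001783 × 3.342×10⁵ = 595.9 J.
Time: 595.9 J / 0.251 W = 2400 s.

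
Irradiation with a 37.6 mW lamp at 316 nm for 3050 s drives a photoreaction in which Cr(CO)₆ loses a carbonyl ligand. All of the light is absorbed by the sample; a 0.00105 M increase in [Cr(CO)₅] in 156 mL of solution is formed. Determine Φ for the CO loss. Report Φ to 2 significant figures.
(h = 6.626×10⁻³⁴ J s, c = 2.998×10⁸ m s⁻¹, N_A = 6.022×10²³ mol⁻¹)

Φ = 0.54

Product: (0.00105 M)(0.156 L) = 1.638×10⁻⁴ mol.
Photon energy at 316 nm: hc/λ = (6.626×10⁻³⁴)(2.998×10⁸)/(316×10⁻⁹) = 6.286×10⁻¹⁹ J.
Energy delivered: (37.6 mW)(3050 s) = 114.7 J.
Photons incident: 114.7 / 6.286×10⁻¹⁹ = 1.825×10²⁰, i.e. 1.825×10²⁰/6.022×10²³ = 3.031×10⁻⁴ mol.
Φ = 1.638×10⁻⁴ mol / 3.031×10⁻⁴ mol photons = 0.54.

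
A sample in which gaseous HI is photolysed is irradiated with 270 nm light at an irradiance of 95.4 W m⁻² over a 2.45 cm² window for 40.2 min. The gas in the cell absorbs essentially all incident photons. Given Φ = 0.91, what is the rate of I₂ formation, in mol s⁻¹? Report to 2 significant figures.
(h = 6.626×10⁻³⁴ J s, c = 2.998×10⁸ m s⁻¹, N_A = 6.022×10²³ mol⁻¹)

Photon energy at 270 nm: hc/λ = (6.626×10⁻³⁴)(2.998×10⁸)/(270×10⁻⁹) = 7.357×10⁻¹⁹ J.
Energy delivered: (95.4 W m⁻²)(2.45×10⁻⁴ m²)(2412 s) = 56.38 J.
Photons incident: 56.38 / 7.357×10⁻¹⁹ = 7.663×10¹⁹, i.e. 7.663×10¹⁹/6.022×10²³ = 1.273×10⁻⁴ mol.
Product formed: 0.91 × 1.273×10⁻⁴ = 1.158×10⁻⁴ mol.
Rate: 1.158×10⁻⁴ / 2412 s = 4.8×10⁻⁸ mol s⁻¹.

4.8×10⁻⁸ mol s⁻¹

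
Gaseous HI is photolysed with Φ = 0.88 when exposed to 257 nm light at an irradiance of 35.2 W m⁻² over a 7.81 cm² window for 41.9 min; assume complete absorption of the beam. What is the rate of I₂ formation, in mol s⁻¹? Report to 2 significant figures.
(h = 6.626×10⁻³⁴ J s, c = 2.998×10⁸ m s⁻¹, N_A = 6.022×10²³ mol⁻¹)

Photon energy at 257 nm: hc/λ = (6.626×10⁻³⁴)(2.998×10⁸)/(257×10⁻⁹) = 7.729×10⁻¹⁹ J.
Energy delivered: (35.2 W m⁻²)(7.81×10⁻⁴ m²)(2514 s) = 69.11 J.
Photons incident: 69.11 / 7.729×10⁻¹⁹ = 8.942×10¹⁹, i.e. 8.942×10¹⁹/6.022×10²³ = 1.485×10⁻⁴ mol.
Product formed: 0.88 × 1.485×10⁻⁴ = 1.307×10⁻⁴ mol.
Rate: 1.307×10⁻⁴ / 2514 s = 5.2×10⁻⁸ mol s⁻¹.

5.2×10⁻⁸ mol s⁻¹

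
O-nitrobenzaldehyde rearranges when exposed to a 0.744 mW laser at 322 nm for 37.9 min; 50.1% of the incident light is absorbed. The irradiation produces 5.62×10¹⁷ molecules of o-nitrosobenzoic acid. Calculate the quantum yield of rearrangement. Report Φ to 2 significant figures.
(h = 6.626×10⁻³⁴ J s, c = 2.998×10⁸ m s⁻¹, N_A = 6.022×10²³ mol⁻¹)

Φ = 0.41

Product: 5.62×10¹⁷ / 6.022×10²³ = 9.332×10⁻⁷ mol.
Photon energy at 322 nm: hc/λ = (6.626×10⁻³⁴)(2.998×10⁸)/(322×10⁻⁹) = 6.169×10⁻¹⁹ J.
Energy delivered: (0.744 mW)(2274 s) = 1.692 J.
Photons incident: 1.692 / 6.169×10⁻¹⁹ = 2.743×10¹⁸, i.e. 2.743×10¹⁸/6.022×10²³ = 4.555×10⁻⁶ mol.
Photons absorbed: 0.501 × 4.555×10⁻⁶ = 2.282×10⁻⁶ mol.
Φ = 9.332×10⁻⁷ mol / 2.282×10⁻⁶ mol photons = 0.41.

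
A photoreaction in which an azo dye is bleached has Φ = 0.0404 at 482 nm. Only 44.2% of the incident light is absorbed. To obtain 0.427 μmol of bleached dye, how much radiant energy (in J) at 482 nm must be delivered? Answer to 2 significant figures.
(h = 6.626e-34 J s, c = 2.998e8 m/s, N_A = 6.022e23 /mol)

Product: 0.427 μmol = 4.27e-7 mol.
Photons that must be absorbed: 4.27e-7 / 0.0404 = 1.057e-5 mol.
Incident photons needed: 1.057e-5 / 0.442 = 2.391e-5 mol.
Photon energy: hc/λ = 4.121e-19 J; per mole, 2.482e5 J mol⁻¹.
Energy required: 2.391e-5 × 2.482e5 = 5.9 J.

5.9 J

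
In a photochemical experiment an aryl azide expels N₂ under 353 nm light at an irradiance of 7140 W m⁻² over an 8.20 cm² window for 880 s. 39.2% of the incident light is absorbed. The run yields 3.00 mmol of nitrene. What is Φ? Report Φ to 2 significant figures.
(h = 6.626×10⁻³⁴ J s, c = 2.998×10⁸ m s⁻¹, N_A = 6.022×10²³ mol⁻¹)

Φ = 0.50

Product: 3.00 mmol = 0.00300 mol.
Photon energy at 353 nm: hc/λ = (6.626×10⁻³⁴)(2.998×10⁸)/(353×10⁻⁹) = 5.627×10⁻¹⁹ J.
Energy delivered: (7140 W m⁻²)(8.20×10⁻⁴ m²)(880 s) = 5152 J.
Photons incident: 5152 / 5.627×10⁻¹⁹ = 9.156×10²¹, i.e. 9.156×10²¹/6.022×10²³ = 0.01520 mol.
Photons absorbed: 0.392 × 0.01520 = 0.005958 mol.
Φ = 0.00300 mol / 0.005958 mol photons = 0.50.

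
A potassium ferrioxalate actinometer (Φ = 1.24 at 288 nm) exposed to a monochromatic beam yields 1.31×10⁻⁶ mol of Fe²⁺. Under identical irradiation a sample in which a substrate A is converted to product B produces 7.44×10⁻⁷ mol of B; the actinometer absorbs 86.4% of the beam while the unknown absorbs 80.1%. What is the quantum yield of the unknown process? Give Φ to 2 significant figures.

Photons absorbed by the actinometer: 1.31×10⁻⁶ / 1.24 = 1.056×10⁻⁶ mol.
Incident flux: 1.056×10⁻⁶ / 0.864 = 1.222×10⁻⁶ einstein.
Absorbed by unknown: 0.801 × 1.222×10⁻⁶ = 9.788×10⁻⁷ mol.
Φ(unknown) = 7.44×10⁻⁷ / 9.788×10⁻⁷ = 0.76.

Φ = 0.76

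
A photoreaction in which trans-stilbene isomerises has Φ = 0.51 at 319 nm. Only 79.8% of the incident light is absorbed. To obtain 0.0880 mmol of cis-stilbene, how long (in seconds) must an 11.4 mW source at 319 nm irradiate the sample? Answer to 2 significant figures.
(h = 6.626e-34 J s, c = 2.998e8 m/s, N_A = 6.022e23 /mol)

t ≈ 7100 s

Product: 0.0880 mmol = 8.80e-5 mol.
Photons that must be absorbed: 8.80e-5 / 0.51 = 1.725e-4 mol.
Incident photons needed: 1.725e-4 / 0.798 = 2.162e-4 mol.
Photon energy: hc/λ = 6.227e-19 J; per mole, 3.750e5 J mol⁻¹.
Energy required: 2.162e-4 × 3.750e5 = 81.08 J.
Time: 81.08 J / 0.0114 W = 7100 s.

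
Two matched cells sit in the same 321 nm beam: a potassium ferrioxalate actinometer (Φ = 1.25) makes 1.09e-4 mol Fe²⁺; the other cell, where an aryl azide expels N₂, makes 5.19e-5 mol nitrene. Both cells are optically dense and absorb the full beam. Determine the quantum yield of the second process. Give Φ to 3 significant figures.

Photons absorbed by the actinometer: 1.09e-4 / 1.25 = 8.720e-5 mol.
Φ(unknown) = 5.19e-5 / 8.720e-5 = 0.595.

Φ = 0.595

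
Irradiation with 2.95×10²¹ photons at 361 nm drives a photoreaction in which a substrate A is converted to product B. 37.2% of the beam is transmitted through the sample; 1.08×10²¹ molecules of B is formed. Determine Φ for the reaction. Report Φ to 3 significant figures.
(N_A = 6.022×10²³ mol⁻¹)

Φ = 0.583

Product: 1.08×10²¹ / 6.022×10²³ = 0.001793 mol.
Moles of photons: 2.95×10²¹ / 6.022×10²³ = 0.004899 mol.
Fraction absorbed: 1 − 37.2/100 = 0.6280.
Photons absorbed: 0.6280 × 0.004899 = 0.003077 mol.
Φ = 0.001793 mol / 0.003077 mol photons = 0.583.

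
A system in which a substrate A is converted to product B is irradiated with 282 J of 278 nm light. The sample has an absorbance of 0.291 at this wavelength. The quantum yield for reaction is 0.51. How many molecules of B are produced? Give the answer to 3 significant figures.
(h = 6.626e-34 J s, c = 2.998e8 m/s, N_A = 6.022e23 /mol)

9.83e19 molecules

Photon energy at 278 nm: hc/λ = (6.626e-34)(2.998e8)/(278e-9) = 7.146e-19 J.
Photons incident: 282 / 7.146e-19 = 3.946e20, i.e. 3.946e20/6.022e23 = 6.553e-4 mol.
Fraction absorbed: 1 − 10^(−0.291) = 0.4883.
Photons absorbed: 0.4883 × 6.553e-4 = 3.200e-4 mol.
Product: Φ × n_abs = 0.51 × 3.200e-4 = 1.632e-4 mol.
As a count: 1.632e-4 × 6.022e23 = 9.83e19.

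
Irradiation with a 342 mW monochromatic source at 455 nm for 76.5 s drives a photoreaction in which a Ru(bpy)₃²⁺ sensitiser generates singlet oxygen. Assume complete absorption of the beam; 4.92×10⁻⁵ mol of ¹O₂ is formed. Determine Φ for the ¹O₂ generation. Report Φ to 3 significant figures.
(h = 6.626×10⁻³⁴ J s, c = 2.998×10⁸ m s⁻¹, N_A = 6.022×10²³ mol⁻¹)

Photon energy at 455 nm: hc/λ = (6.626×10⁻³⁴)(2.998×10⁸)/(455×10⁻⁹) = 4.366×10⁻¹⁹ J.
Energy delivered: (342 mW)(76.5 s) = 26.16 J.
Photons incident: 26.16 / 4.366×10⁻¹⁹ = 5.992×10¹⁹, i.e. 5.992×10¹⁹/6.022×10²³ = 9.950×10⁻⁵ mol.
Φ = 4.92×10⁻⁵ mol / 9.950×10⁻⁵ mol photons = 0.494.

Φ = 0.494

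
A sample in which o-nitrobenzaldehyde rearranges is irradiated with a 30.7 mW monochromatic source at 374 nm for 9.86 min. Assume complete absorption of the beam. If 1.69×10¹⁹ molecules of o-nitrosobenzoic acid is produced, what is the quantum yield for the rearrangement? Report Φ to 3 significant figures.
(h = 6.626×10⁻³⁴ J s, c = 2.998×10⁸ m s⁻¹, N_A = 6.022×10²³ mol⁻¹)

Φ = 0.494

Product: 1.69×10¹⁹ / 6.022×10²³ = 2.806×10⁻⁵ mol.
Photon energy at 374 nm: hc/λ = (6.626×10⁻³⁴)(2.998×10⁸)/(374×10⁻⁹) = 5.311×10⁻¹⁹ J.
Energy delivered: (30.7 mW)(591.6 s) = 18.16 J.
Photons incident: 18.16 / 5.311×10⁻¹⁹ = 3.419×10¹⁹, i.e. 3.419×10¹⁹/6.022×10²³ = 5.678×10⁻⁵ mol.
Φ = 2.806×10⁻⁵ mol / 5.678×10⁻⁵ mol photons = 0.494.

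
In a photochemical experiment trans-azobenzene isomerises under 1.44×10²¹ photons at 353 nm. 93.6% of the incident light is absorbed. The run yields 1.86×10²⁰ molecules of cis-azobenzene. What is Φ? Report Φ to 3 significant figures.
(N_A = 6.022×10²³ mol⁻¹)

Product: 1.86×10²⁰ / 6.022×10²³ = 3.089×10⁻⁴ mol.
Moles of photons: 1.44×10²¹ / 6.022×10²³ = 0.002391 mol.
Photons absorbed: 0.936 × 0.002391 = 0.002238 mol.
Φ = 3.089×10⁻⁴ mol / 0.002238 mol photons = 0.138.

Φ = 0.138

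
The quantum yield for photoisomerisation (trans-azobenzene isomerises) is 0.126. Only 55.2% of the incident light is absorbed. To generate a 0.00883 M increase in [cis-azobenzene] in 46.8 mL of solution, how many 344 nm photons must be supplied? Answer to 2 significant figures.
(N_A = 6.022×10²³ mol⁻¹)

Product: (0.00883 M)(0.0468 L) = 4.132×10⁻⁴ mol.
Photons that must be absorbed: 4.132×10⁻⁴ / 0.126 = 0.003279 mol.
Incident photons needed: 0.003279 / 0.552 = 0.005940 mol.
Photon count: 0.005940 × 6.022×10²³ = 3.6×10²¹.

3.6×10²¹ photons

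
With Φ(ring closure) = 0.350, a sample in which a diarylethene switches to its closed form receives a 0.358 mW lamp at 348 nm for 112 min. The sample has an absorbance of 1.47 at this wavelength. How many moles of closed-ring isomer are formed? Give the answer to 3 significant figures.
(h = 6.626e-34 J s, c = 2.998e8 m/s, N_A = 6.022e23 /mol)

2.37e-6 mol

Photon energy at 348 nm: hc/λ = (6.626e-34)(2.998e8)/(348e-9) = 5.708e-19 J.
Energy delivered: (0.358 mW)(6720 s) = 2.406 J.
Photons incident: 2.406 / 5.708e-19 = 4.215e18, i.e. 4.215e18/6.022e23 = 6.999e-6 mol.
Fraction absorbed: 1 − 10^(−1.47) = 0.9661.
Photons absorbed: 0.9661 × 6.999e-6 = 6.762e-6 mol.
Product: Φ × n_abs = 0.350 × 6.762e-6 = 2.367e-6 mol.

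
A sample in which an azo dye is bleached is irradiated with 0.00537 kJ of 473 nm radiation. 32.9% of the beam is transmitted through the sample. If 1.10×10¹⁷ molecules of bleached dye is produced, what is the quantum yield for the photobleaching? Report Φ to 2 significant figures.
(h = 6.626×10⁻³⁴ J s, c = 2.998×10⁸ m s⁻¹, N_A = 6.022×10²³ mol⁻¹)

Φ = 0.013

Product: 1.10×10¹⁷ / 6.022×10²³ = 1.827×10⁻⁷ mol.
Photon energy at 473 nm: hc/λ = (6.626×10⁻³⁴)(2.998×10⁸)/(473×10⁻⁹) = 4.200×10⁻¹⁹ J.
Incident energy: 0.00537 kJ = 5.37 J.
Photons incident: 5.37 / 4.200×10⁻¹⁹ = 1.279×10¹⁹, i.e. 1.279×10¹⁹/6.022×10²³ = 2.124×10⁻⁵ mol.
Fraction absorbed: 1 − 32.9/100 = 0.6710.
Photons absorbed: 0.6710 × 2.124×10⁻⁵ = 1.425×10⁻⁵ mol.
Φ = 1.827×10⁻⁷ mol / 1.425×10⁻⁵ mol photons = 0.013.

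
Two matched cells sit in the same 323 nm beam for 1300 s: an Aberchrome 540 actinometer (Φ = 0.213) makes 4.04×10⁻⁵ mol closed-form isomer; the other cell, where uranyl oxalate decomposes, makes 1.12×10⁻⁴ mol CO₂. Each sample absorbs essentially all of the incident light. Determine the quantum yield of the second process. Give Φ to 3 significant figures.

Φ = 0.590

Photons absorbed by the actinometer: 4.04×10⁻⁵ / 0.213 = 1.897×10⁻⁴ mol.
Φ(unknown) = 1.12×10⁻⁴ / 1.897×10⁻⁴ = 0.590.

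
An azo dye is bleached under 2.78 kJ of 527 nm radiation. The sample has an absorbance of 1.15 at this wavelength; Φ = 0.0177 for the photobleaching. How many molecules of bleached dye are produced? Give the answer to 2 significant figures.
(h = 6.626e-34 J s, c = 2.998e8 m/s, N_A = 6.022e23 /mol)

1.2e20 molecules

Photon energy at 527 nm: hc/λ = (6.626e-34)(2.998e8)/(527e-9) = 3.769e-19 J.
Incident energy: 2.78 kJ = 2780 J.
Photons incident: 2780 / 3.769e-19 = 7.376e21, i.e. 7.376e21/6.022e23 = 0.01225 mol.
Fraction absorbed: 1 − 10^(−1.15) = 0.9292.
Photons absorbed: 0.9292 × 0.01225 = 0.01138 mol.
Product: Φ × n_abs = 0.0177 × 0.01138 = 2.014e-4 mol.
As a count: 2.014e-4 × 6.022e23 = 1.2e20.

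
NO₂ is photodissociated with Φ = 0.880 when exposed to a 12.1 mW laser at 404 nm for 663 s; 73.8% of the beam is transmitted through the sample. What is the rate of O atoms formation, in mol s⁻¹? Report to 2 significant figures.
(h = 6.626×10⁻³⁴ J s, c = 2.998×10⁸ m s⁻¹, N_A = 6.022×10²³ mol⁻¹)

9.4×10⁻⁹ mol s⁻¹

Photon energy at 404 nm: hc/λ = (6.626×10⁻³⁴)(2.998×10⁸)/(404×10⁻⁹) = 4.917×10⁻¹⁹ J.
Energy delivered: (12.1 mW)(663 s) = 8.022 J.
Photons incident: 8.022 / 4.917×10⁻¹⁹ = 1.631×10¹⁹, i.e. 1.631×10¹⁹/6.022×10²³ = 2.708×10⁻⁵ mol.
Fraction absorbed: 1 − 73.8/100 = 0.2620.
Photons absorbed: 0.2620 × 2.708×10⁻⁵ = 7.095×10⁻⁶ mol.
Product formed: 0.880 × 7.095×10⁻⁶ = 6.244×10⁻⁶ mol.
Rate: 6.244×10⁻⁶ / 663 s = 9.4×10⁻⁹ mol s⁻¹.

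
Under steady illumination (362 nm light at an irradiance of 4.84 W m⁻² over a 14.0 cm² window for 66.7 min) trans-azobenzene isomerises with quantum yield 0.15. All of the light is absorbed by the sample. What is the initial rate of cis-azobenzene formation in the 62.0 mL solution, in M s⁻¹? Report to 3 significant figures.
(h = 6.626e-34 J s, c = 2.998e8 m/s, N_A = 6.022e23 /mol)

4.96e-8 M s⁻¹

Photon energy at 362 nm: hc/λ = (6.626e-34)(2.998e8)/(362e-9) = 5.487e-19 J.
Energy delivered: (4.84 W m⁻²)(14.0e-4 m²)(4002 s) = 27.12 J.
Photons incident: 27.12 / 5.487e-19 = 4.943e19, i.e. 4.943e19/6.022e23 = 8.208e-5 mol.
Product formed: 0.15 × 8.208e-5 = 1.231e-5 mol.
Rate: 1.231e-5 mol / (4002 s × 0.062 L) = 4.96e-8 M s⁻¹.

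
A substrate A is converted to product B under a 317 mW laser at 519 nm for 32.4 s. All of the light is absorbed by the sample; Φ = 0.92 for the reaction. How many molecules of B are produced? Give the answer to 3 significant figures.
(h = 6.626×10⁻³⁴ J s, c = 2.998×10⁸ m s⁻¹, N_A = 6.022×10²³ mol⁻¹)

Photon energy at 519 nm: hc/λ = (6.626×10⁻³⁴)(2.998×10⁸)/(519×10⁻⁹) = 3.828×10⁻¹⁹ J.
Energy delivered: (317 mW)(32.4 s) = 10.27 J.
Photons incident: 10.27 / 3.828×10⁻¹⁹ = 2.683×10¹⁹, i.e. 2.683×10¹⁹/6.022×10²³ = 4.455×10⁻⁵ mol.
Product: Φ × n_abs = 0.92 × 4.455×10⁻⁵ = 4.099×10⁻⁵ mol.
As a count: 4.099×10⁻⁵ × 6.022×10²³ = 2.47×10¹⁹.

2.47×10¹⁹ molecules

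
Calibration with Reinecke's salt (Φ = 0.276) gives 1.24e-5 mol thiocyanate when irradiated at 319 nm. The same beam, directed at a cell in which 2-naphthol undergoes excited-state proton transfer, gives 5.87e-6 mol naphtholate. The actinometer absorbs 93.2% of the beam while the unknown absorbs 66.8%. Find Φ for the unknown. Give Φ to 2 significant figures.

Φ = 0.18

Photons absorbed by the actinometer: 1.24e-5 / 0.276 = 4.493e-5 mol.
Incident flux: 4.493e-5 / 0.932 = 4.821e-5 einstein.
Absorbed by unknown: 0.668 × 4.821e-5 = 3.220e-5 mol.
Φ(unknown) = 5.87e-6 / 3.220e-5 = 0.18.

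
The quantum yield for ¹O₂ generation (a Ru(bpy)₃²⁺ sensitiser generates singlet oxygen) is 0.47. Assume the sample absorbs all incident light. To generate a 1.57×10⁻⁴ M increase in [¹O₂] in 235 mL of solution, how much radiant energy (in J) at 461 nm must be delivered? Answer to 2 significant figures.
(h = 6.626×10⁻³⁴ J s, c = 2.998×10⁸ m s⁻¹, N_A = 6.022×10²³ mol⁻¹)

Product: (1.57×10⁻⁴ M)(0.235 L) = 3.690×10⁻⁵ mol.
Photons that must be absorbed: 3.690×10⁻⁵ / 0.47 = 7.851×10⁻⁵ mol.
Photon energy: hc/λ = 4.309×10⁻¹⁹ J; per mole, 2.595×10⁵ J mol⁻¹.
Energy required: 7.851×10⁻⁵ × 2.595×10⁵ = 20 J.

20 J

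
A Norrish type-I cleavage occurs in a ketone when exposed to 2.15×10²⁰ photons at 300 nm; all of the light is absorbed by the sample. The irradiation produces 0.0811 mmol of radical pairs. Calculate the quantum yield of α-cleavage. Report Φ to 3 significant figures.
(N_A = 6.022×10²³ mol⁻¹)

Φ = 0.227

Product: 0.0811 mmol = 8.11×10⁻⁵ mol.
Moles of photons: 2.15×10²⁰ / 6.022×10²³ = 3.570×10⁻⁴ mol.
Φ = 8.11×10⁻⁵ mol / 3.570×10⁻⁴ mol photons = 0.227.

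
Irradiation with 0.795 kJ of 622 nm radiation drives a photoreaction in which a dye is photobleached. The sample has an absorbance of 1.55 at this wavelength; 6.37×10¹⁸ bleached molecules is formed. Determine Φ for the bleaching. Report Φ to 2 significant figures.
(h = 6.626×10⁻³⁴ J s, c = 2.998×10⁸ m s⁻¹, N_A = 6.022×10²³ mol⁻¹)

Product: 6.37×10¹⁸ / 6.022×10²³ = 1.058×10⁻⁵ mol.
Photon energy at 622 nm: hc/λ = (6.626×10⁻³⁴)(2.998×10⁸)/(622×10⁻⁹) = 3.194×10⁻¹⁹ J.
Incident energy: 0.795 kJ = 795 J.
Photons incident: 795 / 3.194×10⁻¹⁹ = 2.489×10²¹, i.e. 2.489×10²¹/6.022×10²³ = 0.004133 mol.
Fraction absorbed: 1 − 10^(−1.55) = 0.9718.
Photons absorbed: 0.9718 × 0.004133 = 0.004016 mol.
Φ = 1.058×10⁻⁵ mol / 0.004016 mol photons = 0.0026.

Φ = 0.0026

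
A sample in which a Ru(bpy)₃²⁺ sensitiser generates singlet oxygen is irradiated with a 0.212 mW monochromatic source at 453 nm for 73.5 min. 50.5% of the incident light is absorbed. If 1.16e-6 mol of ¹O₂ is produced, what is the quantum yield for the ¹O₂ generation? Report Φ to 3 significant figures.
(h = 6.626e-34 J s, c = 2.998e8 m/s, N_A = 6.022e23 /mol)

Photon energy at 453 nm: hc/λ = (6.626e-34)(2.998e8)/(453e-9) = 4.385e-19 J.
Energy delivered: (0.212 mW)(4410 s) = 0.9349 J.
Photons incident: 0.9349 / 4.385e-19 = 2.132e18, i.e. 2.132e18/6.022e23 = 3.540e-6 mol.
Photons absorbed: 0.505 × 3.540e-6 = 1.788e-6 mol.
Φ = 1.16e-6 mol / 1.788e-6 mol photons = 0.649.

Φ = 0.649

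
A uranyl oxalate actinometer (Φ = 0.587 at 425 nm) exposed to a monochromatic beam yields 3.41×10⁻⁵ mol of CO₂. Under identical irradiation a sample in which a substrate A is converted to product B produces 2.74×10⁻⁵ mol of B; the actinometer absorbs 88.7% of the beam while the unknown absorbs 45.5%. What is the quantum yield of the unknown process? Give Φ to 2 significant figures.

Φ = 0.92

Photons absorbed by the actinometer: 3.41×10⁻⁵ / 0.587 = 5.809×10⁻⁵ mol.
Incident flux: 5.809×10⁻⁵ / 0.887 = 6.549×10⁻⁵ einstein.
Absorbed by unknown: 0.455 × 6.549×10⁻⁵ = 2.980×10⁻⁵ mol.
Φ(unknown) = 2.74×10⁻⁵ / 2.980×10⁻⁵ = 0.92.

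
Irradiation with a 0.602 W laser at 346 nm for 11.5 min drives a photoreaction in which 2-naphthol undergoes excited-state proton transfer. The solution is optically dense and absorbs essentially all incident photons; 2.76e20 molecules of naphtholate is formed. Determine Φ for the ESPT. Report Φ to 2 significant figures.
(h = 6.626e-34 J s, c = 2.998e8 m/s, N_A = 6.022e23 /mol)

Φ = 0.38

Product: 2.76e20 / 6.022e23 = 4.583e-4 mol.
Photon energy at 346 nm: hc/λ = (6.626e-34)(2.998e8)/(346e-9) = 5.741e-19 J.
Energy delivered: (0.602 W)(690 s) = 415.4 J.
Photons incident: 415.4 / 5.741e-19 = 7.236e20, i.e. 7.236e20/6.022e23 = 0.001202 mol.
Φ = 4.583e-4 mol / 0.001202 mol photons = 0.38.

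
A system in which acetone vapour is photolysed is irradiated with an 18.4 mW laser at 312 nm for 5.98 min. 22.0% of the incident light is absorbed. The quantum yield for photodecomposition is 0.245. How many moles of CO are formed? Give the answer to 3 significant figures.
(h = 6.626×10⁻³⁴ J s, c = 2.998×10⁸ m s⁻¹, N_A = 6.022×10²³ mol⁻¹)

9.28×10⁻⁷ mol

Photon energy at 312 nm: hc/λ = (6.626×10⁻³⁴)(2.998×10⁸)/(312×10⁻⁹) = 6.367×10⁻¹⁹ J.
Energy delivered: (18.4 mW)(358.8 s) = 6.602 J.
Photons incident: 6.602 / 6.367×10⁻¹⁹ = 1.037×10¹⁹, i.e. 1.037×10¹⁹/6.022×10²³ = 1.722×10⁻⁵ mol.
Photons absorbed: 0.220 × 1.722×10⁻⁵ = 3.788×10⁻⁶ mol.
Product: Φ × n_abs = 0.245 × 3.788×10⁻⁶ = 9.281×10⁻⁷ mol.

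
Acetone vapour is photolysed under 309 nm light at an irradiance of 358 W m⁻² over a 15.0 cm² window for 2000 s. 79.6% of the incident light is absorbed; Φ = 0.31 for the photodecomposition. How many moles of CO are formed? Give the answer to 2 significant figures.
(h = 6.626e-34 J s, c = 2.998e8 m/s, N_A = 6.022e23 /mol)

Photon energy at 309 nm: hc/λ = (6.626e-34)(2.998e8)/(309e-9) = 6.429e-19 J.
Energy delivered: (358 W m⁻²)(15.0e-4 m²)(2000 s) = 1074 J.
Photons incident: 1074 / 6.429e-19 = 1.671e21, i.e. 1.671e21/6.022e23 = 0.002775 mol.
Photons absorbed: 0.796 × 0.002775 = 0.002209 mol.
Product: Φ × n_abs = 0.31 × 0.002209 = 6.848e-4 mol.

6.8e-4 mol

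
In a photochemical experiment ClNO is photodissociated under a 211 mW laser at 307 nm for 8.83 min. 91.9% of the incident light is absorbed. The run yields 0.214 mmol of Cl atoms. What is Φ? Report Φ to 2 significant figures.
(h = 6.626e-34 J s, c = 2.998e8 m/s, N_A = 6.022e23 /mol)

Φ = 0.81

Product: 0.214 mmol = 2.14e-4 mol.
Photon energy at 307 nm: hc/λ = (6.626e-34)(2.998e8)/(307e-9) = 6.471e-19 J.
Energy delivered: (211 mW)(529.8 s) = 111.8 J.
Photons incident: 111.8 / 6.471e-19 = 1.728e20, i.e. 1.728e20/6.022e23 = 2.869e-4 mol.
Photons absorbed: 0.919 × 2.869e-4 = 2.637e-4 mol.
Φ = 2.14e-4 mol / 2.637e-4 mol photons = 0.81.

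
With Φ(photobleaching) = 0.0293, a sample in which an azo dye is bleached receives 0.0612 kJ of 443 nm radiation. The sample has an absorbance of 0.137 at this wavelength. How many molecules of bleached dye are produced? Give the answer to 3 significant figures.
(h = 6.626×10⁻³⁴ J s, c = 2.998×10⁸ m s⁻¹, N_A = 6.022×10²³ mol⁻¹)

Photon energy at 443 nm: hc/λ = (6.626×10⁻³⁴)(2.998×10⁸)/(443×10⁻⁹) = 4.484×10⁻¹⁹ J.
Incident energy: 0.0612 kJ = 61.2 J.
Photons incident: 61.2 / 4.484×10⁻¹⁹ = 1.365×10²⁰, i.e. 1.365×10²⁰/6.022×10²³ = 2.267×10⁻⁴ mol.
Fraction absorbed: 1 − 10^(−0.137) = 0.2705.
Photons absorbed: 0.2705 × 2.267×10⁻⁴ = 6.132×10⁻⁵ mol.
Product: Φ × n_abs = 0.0293 × 6.132×10⁻⁵ = 1.797×10⁻⁶ mol.
As a count: 1.797×10⁻⁶ × 6.022×10²³ = 1.08×10¹⁸.

1.08×10¹⁸ molecules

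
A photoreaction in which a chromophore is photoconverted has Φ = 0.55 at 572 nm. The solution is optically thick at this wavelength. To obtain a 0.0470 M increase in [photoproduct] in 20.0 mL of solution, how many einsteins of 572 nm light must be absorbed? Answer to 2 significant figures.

0.0017 einstein

Product: (0.0470 M)(0.02 L) = 9.400×10⁻⁴ mol.
Photons that must be absorbed: 9.400×10⁻⁴ / 0.55 = 0.001709 mol.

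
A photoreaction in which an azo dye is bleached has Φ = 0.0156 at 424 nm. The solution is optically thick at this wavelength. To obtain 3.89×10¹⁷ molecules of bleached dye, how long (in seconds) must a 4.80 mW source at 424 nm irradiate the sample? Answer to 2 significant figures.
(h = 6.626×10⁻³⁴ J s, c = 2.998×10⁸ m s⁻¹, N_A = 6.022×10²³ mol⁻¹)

Product: 3.89×10¹⁷ / 6.022×10²³ = 6.460×10⁻⁷ mol.
Photons that must be absorbed: 6.460×10⁻⁷ / 0.0156 = 4.141×10⁻⁵ mol.
Photon energy: hc/λ = 4.685×10⁻¹⁹ J; per mole, 2.821×10⁵ J mol⁻¹.
Energy required: 4.141×10⁻⁵ × 2.821×10⁵ = 11.68 J.
Time: 11.68 J / 0.0048 W = 2400 s.

t ≈ 2400 s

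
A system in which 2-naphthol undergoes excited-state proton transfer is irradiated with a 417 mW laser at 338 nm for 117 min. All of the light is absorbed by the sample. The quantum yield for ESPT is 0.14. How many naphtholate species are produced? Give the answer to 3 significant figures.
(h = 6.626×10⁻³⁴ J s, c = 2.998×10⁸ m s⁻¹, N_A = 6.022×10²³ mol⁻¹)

6.97×10²⁰ species

Photon energy at 338 nm: hc/λ = (6.626×10⁻³⁴)(2.998×10⁸)/(338×10⁻⁹) = 5.877×10⁻¹⁹ J.
Energy delivered: (417 mW)(7020 s) = 2927 J.
Photons incident: 2927 / 5.877×10⁻¹⁹ = 4.980×10²¹, i.e. 4.980×10²¹/6.022×10²³ = 0.008270 mol.
Product: Φ × n_abs = 0.14 × 0.008270 = 0.001158 mol.
As a count: 0.001158 × 6.022×10²³ = 6.97×10²⁰.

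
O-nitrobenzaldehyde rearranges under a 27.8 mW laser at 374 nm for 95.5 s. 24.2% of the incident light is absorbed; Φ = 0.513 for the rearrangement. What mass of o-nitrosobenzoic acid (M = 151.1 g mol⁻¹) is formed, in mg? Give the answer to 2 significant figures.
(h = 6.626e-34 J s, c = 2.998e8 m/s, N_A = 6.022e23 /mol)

0.16 mg

Photon energy at 374 nm: hc/λ = (6.626e-34)(2.998e8)/(374e-9) = 5.311e-19 J.
Energy delivered: (27.8 mW)(95.5 s) = 2.655 J.
Photons incident: 2.655 / 5.311e-19 = 4.999e18, i.e. 4.999e18/6.022e23 = 8.301e-6 mol.
Photons absorbed: 0.242 × 8.301e-6 = 2.009e-6 mol.
Product: Φ × n_abs = 0.513 × 2.009e-6 = 1.031e-6 mol.
Mass: 1.031e-6 × 151.1 = 1.558e-4 g = 0.16 mg.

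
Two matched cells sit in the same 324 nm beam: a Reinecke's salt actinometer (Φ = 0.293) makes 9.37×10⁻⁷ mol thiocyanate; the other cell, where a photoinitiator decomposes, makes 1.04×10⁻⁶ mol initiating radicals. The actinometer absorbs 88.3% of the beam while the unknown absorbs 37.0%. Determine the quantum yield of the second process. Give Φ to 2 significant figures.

Photons absorbed by the actinometer: 9.37×10⁻⁷ / 0.293 = 3.198×10⁻⁶ mol.
Incident flux: 3.198×10⁻⁶ / 0.883 = 3.622×10⁻⁶ einstein.
Absorbed by unknown: 0.370 × 3.622×10⁻⁶ = 1.340×10⁻⁶ mol.
Φ(unknown) = 1.04×10⁻⁶ / 1.340×10⁻⁶ = 0.78.

Φ = 0.78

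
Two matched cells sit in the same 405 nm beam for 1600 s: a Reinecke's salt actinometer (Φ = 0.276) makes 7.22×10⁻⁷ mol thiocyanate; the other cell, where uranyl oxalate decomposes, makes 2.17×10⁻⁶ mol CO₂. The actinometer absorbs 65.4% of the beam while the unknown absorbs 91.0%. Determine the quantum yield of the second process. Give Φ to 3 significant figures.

Photons absorbed by the actinometer: 7.22×10⁻⁷ / 0.276 = 2.616×10⁻⁶ mol.
Incident flux: 2.616×10⁻⁶ / 0.654 = 4.000×10⁻⁶ einstein.
Absorbed by unknown: 0.910 × 4.000×10⁻⁶ = 3.640×10⁻⁶ mol.
Φ(unknown) = 2.17×10⁻⁶ / 3.640×10⁻⁶ = 0.596.

Φ = 0.596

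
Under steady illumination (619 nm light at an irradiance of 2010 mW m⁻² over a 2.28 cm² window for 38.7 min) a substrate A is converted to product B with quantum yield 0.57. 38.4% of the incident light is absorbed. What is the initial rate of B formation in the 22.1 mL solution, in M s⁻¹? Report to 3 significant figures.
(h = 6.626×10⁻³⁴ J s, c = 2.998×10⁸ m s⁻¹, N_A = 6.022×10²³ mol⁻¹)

Photon energy at 619 nm: hc/λ = (6.626×10⁻³⁴)(2.998×10⁸)/(619×10⁻⁹) = 3.209×10⁻¹⁹ J.
Energy delivered: (2010 mW m⁻²)(2.28×10⁻⁴ m²)(2322 s) = 1.064 J.
Photons incident: 1.064 / 3.209×10⁻¹⁹ = 3.316×10¹⁸, i.e. 3.316×10¹⁸/6.022×10²³ = 5.506×10⁻⁶ mol.
Photons absorbed: 0.384 × 5.506×10⁻⁶ = 2.114×10⁻⁶ mol.
Product formed: 0.57 × 2.114×10⁻⁶ = 1.205×10⁻⁶ mol.
Rate: 1.205×10⁻⁶ mol / (2322 s × 0.0221 L) = 2.35×10⁻⁸ M s⁻¹.

2.35×10⁻⁸ M s⁻¹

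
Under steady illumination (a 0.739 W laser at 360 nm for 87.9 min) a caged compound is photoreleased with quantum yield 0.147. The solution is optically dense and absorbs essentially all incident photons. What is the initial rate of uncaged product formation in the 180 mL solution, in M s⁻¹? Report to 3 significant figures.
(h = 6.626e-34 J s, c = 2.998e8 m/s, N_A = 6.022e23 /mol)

1.82e-6 M s⁻¹

Photon energy at 360 nm: hc/λ = (6.626e-34)(2.998e8)/(360e-9) = 5.518e-19 J.
Energy delivered: (0.739 W)(5274 s) = 3897 J.
Photons incident: 3897 / 5.518e-19 = 7.062e21, i.e. 7.062e21/6.022e23 = 0.01173 mol.
Product formed: 0.147 × 0.01173 = 0.001724 mol.
Rate: 0.001724 mol / (5274 s × 0.18 L) = 1.82e-6 M s⁻¹.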